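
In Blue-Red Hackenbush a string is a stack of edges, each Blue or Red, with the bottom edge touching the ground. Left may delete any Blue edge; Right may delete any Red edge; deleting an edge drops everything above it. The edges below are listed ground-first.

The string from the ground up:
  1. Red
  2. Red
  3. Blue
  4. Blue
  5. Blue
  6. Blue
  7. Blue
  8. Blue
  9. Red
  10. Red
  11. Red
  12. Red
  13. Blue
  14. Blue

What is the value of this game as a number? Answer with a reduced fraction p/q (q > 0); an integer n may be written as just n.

-4217/4096

v_1 [R]  L=[]  R=[0]  = -1
v_2 [RR]  L=[]  R=[-1,0]  = -2
v_3 [RRB]  L=[-2]  R=[-1,0]  = -3/2
v_4 [RRBB]  L=[-2,-3/2]  R=[-1,0]  = -5/4
v_5 [RRBBB]  L=[-2,-3/2,-5/4]  R=[-1,0]  = -9/8
v_6 [RRBBBB]  L=[-2,-3/2,-5/4,-9/8]  R=[-1,0]  = -17/16
v_7 [RRBBBBB]  L=[-2,-3/2,-5/4,-9/8,-17/16]  R=[-1,0]  = -33/32
v_8 [RRBBBBBB]  L=[-2,-3/2,-5/4,-9/8,-17/16,-33/32]  R=[-1,0]  = -65/64
v_9 [RRBBBBBBR]  L=[-2,-3/2,-5/4,-9/8,-17/16,-33/32]  R=[-65/64,-1,0]  = -131/128
v_10 [RRBBBBBBRR]  L=[-2,-3/2,-5/4,-9/8,-17/16,-33/32]  R=[-131/128,-65/64,-1,0]  = -263/256
v_11 [RRBBBBBBRRR]  L=[-2,-3/2,-5/4,-9/8,-17/16,-33/32]  R=[-263/256,-131/128,-65/64,-1,0]  = -527/512
v_12 [RRBBBBBBRRRR]  L=[-2,-3/2,-5/4,-9/8,-17/16,-33/32]  R=[-527/512,-263/256,-131/128,-65/64,-1,0]  = -1055/1024
v_13 [RRBBBBBBRRRRB]  L=[-2,-3/2,-5/4,-9/8,-17/16,-33/32,-1055/1024]  R=[-527/512,-263/256,-131/128,-65/64,-1,0]  = -2109/2048
v_14 [RRBBBBBBRRRRBB]  L=[-2,-3/2,-5/4,-9/8,-17/16,-33/32,-1055/1024,-2109/2048]  R=[-527/512,-263/256,-131/128,-65/64,-1,0]  = -4217/4096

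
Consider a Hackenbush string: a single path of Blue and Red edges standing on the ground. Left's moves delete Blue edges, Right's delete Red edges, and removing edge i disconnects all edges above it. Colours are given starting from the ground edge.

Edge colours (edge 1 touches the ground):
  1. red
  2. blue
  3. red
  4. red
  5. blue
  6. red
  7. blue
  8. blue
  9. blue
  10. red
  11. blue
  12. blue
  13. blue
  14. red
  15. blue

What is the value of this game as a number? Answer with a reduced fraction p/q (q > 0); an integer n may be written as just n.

-13381/16384

Prefix values for red blue red red blue red blue blue blue red blue blue blue red blue via {L|R} + simplicity:
val(r) = { · | 0 } ⇒ -1
val(rb) = { -1 | 0 } ⇒ -1/2
val(rbr) = { -1 | -1/2 0 } ⇒ -3/4
val(rbrr) = { -1 | -3/4 -1/2 0 } ⇒ -7/8
val(rbrrb) = { -1 -7/8 | -3/4 -1/2 0 } ⇒ -13/16
val(rbrrbr) = { -1 -7/8 | -13/16 -3/4 -1/2 0 } ⇒ -27/32
val(rbrrbrb) = { -1 -7/8 -27/32 | -13/16 -3/4 -1/2 0 } ⇒ -53/64
val(rbrrbrbb) = { -1 -7/8 -27/32 -53/64 | -13/16 -3/4 -1/2 0 } ⇒ -105/128
val(rbrrbrbbb) = { -1 -7/8 -27/32 -53/64 -105/128 | -13/16 -3/4 -1/2 0 } ⇒ -209/256
val(rbrrbrbbbr) = { -1 -7/8 -27/32 -53/64 -105/128 | -209/256 -13/16 -3/4 -1/2 0 } ⇒ -419/512
val(rbrrbrbbbrb) = { -1 -7/8 -27/32 -53/64 -105/128 -419/512 | -209/256 -13/16 -3/4 -1/2 0 } ⇒ -837/1024
val(rbrrbrbbbrbb) = { -1 -7/8 -27/32 -53/64 -105/128 -419/512 -837/1024 | -209/256 -13/16 -3/4 -1/2 0 } ⇒ -1673/2048
val(rbrrbrbbbrbbb) = { -1 -7/8 -27/32 -53/64 -105/128 -419/512 -837/1024 -1673/2048 | -209/256 -13/16 -3/4 -1/2 0 } ⇒ -3345/4096
val(rbrrbrbbbrbbbr) = { -1 -7/8 -27/32 -53/64 -105/128 -419/512 -837/1024 -1673/2048 | -3345/4096 -209/256 -13/16 -3/4 -1/2 0 } ⇒ -6691/8192
val(rbrrbrbbbrbbbrb) = { -1 -7/8 -27/32 -53/64 -105/128 -419/512 -837/1024 -1673/2048 -6691/8192 | -3345/4096 -209/256 -13/16 -3/4 -1/2 0 } ⇒ -13381/16384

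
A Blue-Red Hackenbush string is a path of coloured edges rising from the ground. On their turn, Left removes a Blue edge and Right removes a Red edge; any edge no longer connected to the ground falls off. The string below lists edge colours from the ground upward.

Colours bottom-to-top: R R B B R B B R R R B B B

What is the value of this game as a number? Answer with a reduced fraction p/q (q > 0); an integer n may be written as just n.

Prefix values for R R B B R B B R R R B B B via {L|R} + simplicity:
edge 1 of 13 (R): {  | 0 } gives -1
edge 2 of 13 (R): {  | -1; 0 } gives -2
edge 3 of 13 (B): { -2 | -1; 0 } gives -3/2
edge 4 of 13 (B): { -2; -3/2 | -1; 0 } gives -5/4
edge 5 of 13 (R): { -2; -3/2 | -5/4; -1; 0 } gives -11/8
edge 6 of 13 (B): { -2; -3/2; -11/8 | -5/4; -1; 0 } gives -21/16
edge 7 of 13 (B): { -2; -3/2; -11/8; -21/16 | -5/4; -1; 0 } gives -41/32
edge 8 of 13 (R): { -2; -3/2; -11/8; -21/16 | -41/32; -5/4; -1; 0 } gives -83/64
edge 9 of 13 (R): { -2; -3/2; -11/8; -21/16 | -83/64; -41/32; -5/4; -1; 0 } gives -167/128
edge 10 of 13 (R): { -2; -3/2; -11/8; -21/16 | -167/128; -83/64; -41/32; -5/4; -1; 0 } gives -335/256
edge 11 of 13 (B): { -2; -3/2; -11/8; -21/16; -335/256 | -167/128; -83/64; -41/32; -5/4; -1; 0 } gives -669/512
edge 12 of 13 (B): { -2; -3/2; -11/8; -21/16; -335/256; -669/512 | -167/128; -83/64; -41/32; -5/4; -1; 0 } gives -1337/1024
edge 13 of 13 (B): { -2; -3/2; -11/8; -21/16; -335/256; -669/512; -1337/1024 | -167/128; -83/64; -41/32; -5/4; -1; 0 } gives -2673/2048

-2673/2048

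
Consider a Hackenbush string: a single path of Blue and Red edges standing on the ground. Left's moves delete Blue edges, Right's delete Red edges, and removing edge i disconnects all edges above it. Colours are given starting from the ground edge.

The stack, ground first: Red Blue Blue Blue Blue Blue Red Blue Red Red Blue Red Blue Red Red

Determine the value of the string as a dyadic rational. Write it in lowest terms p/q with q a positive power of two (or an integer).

Recurse on prefixes of the 15-edge string Red Blue Blue Blue Blue Blue Red Blue Red Red Blue Red Blue Red Red:
step 1: add Red to get R; options L={ · } R={ 0 } => -1
step 2: add Blue to get RB; options L={ -1 } R={ 0 } => -1/2
step 3: add Blue to get RBB; options L={ -1, -1/2 } R={ 0 } => -1/4
step 4: add Blue to get RBBB; options L={ -1, -1/2, -1/4 } R={ 0 } => -1/8
step 5: add Blue to get RBBBB; options L={ -1, -1/2, -1/4, -1/8 } R={ 0 } => -1/16
step 6: add Blue to get RBBBBB; options L={ -1, -1/2, -1/4, -1/8, -1/16 } R={ 0 } => -1/32
step 7: add Red to get RBBBBBR; options L={ -1, -1/2, -1/4, -1/8, -1/16 } R={ -1/32, 0 } => -3/64
step 8: add Blue to get RBBBBBRB; options L={ -1, -1/2, -1/4, -1/8, -1/16, -3/64 } R={ -1/32, 0 } => -5/128
step 9: add Red to get RBBBBBRBR; options L={ -1, -1/2, -1/4, -1/8, -1/16, -3/64 } R={ -5/128, -1/32, 0 } => -11/256
step 10: add Red to get RBBBBBRBRR; options L={ -1, -1/2, -1/4, -1/8, -1/16, -3/64 } R={ -11/256, -5/128, -1/32, 0 } => -23/512
step 11: add Blue to get RBBBBBRBRRB; options L={ -1, -1/2, -1/4, -1/8, -1/16, -3/64, -23/512 } R={ -11/256, -5/128, -1/32, 0 } => -45/1024
step 12: add Red to get RBBBBBRBRRBR; options L={ -1, -1/2, -1/4, -1/8, -1/16, -3/64, -23/512 } R={ -45/1024, -11/256, -5/128, -1/32, 0 } => -91/2048
step 13: add Blue to get RBBBBBRBRRBRB; options L={ -1, -1/2, -1/4, -1/8, -1/16, -3/64, -23/512, -91/2048 } R={ -45/1024, -11/256, -5/128, -1/32, 0 } => -181/4096
step 14: add Red to get RBBBBBRBRRBRBR; options L={ -1, -1/2, -1/4, -1/8, -1/16, -3/64, -23/512, -91/2048 } R={ -181/4096, -45/1024, -11/256, -5/128, -1/32, 0 } => -363/8192
step 15: add Red to get RBBBBBRBRRBRBRR; options L={ -1, -1/2, -1/4, -1/8, -1/16, -3/64, -23/512, -91/2048 } R={ -363/8192, -181/4096, -45/1024, -11/256, -5/128, -1/32, 0 } => -727/16384

-727/16384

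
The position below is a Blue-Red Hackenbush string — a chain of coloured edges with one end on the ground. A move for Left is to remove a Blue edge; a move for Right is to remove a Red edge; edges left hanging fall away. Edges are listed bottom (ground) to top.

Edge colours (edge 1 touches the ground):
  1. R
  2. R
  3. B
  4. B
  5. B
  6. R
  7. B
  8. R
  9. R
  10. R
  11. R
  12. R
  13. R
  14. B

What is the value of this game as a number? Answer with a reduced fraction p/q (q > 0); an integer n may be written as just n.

-4861/4096

Prefix values for R R B B B R B R R R R R R B via {L|R} + simplicity:
1 of 14 · R · max L −∞ · min R 0 = -1
2 of 14 · RR · max L −∞ · min R -1 = -2
3 of 14 · RRB · max L -2 · min R -1 = -3/2
4 of 14 · RRBB · max L -3/2 · min R -1 = -5/4
5 of 14 · RRBBB · max L -5/4 · min R -1 = -9/8
6 of 14 · RRBBBR · max L -5/4 · min R -9/8 = -19/16
7 of 14 · RRBBBRB · max L -19/16 · min R -9/8 = -37/32
8 of 14 · RRBBBRBR · max L -19/16 · min R -37/32 = -75/64
9 of 14 · RRBBBRBRR · max L -19/16 · min R -75/64 = -151/128
10 of 14 · RRBBBRBRRR · max L -19/16 · min R -151/128 = -303/256
11 of 14 · RRBBBRBRRRR · max L -19/16 · min R -303/256 = -607/512
12 of 14 · RRBBBRBRRRRR · max L -19/16 · min R -607/512 = -1215/1024
13 of 14 · RRBBBRBRRRRRR · max L -19/16 · min R -1215/1024 = -2431/2048
14 of 14 · RRBBBRBRRRRRRB · max L -2431/2048 · min R -1215/1024 = -4861/4096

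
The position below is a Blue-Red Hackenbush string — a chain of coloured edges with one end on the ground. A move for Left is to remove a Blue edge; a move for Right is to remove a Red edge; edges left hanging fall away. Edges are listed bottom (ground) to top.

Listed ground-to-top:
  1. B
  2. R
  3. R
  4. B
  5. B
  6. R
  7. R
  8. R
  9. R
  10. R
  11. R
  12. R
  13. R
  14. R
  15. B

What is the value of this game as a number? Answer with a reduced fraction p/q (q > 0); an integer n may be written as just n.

6147/16384

Build val(s[:k]) for k = 1..15, string s = B R R B B R R R R R R R R R B.
1 of 15 · B · max L 0 · min R +∞ => 1
2 of 15 · BR · max L 0 · min R 1 => 1/2
3 of 15 · BRR · max L 0 · min R 1/2 => 1/4
4 of 15 · BRRB · max L 1/4 · min R 1/2 => 3/8
5 of 15 · BRRBB · max L 3/8 · min R 1/2 => 7/16
6 of 15 · BRRBBR · max L 3/8 · min R 7/16 => 13/32
7 of 15 · BRRBBRR · max L 3/8 · min R 13/32 => 25/64
8 of 15 · BRRBBRRR · max L 3/8 · min R 25/64 => 49/128
9 of 15 · BRRBBRRRR · max L 3/8 · min R 49/128 => 97/256
10 of 15 · BRRBBRRRRR · max L 3/8 · min R 97/256 => 193/512
11 of 15 · BRRBBRRRRRR · max L 3/8 · min R 193/512 => 385/1024
12 of 15 · BRRBBRRRRRRR · max L 3/8 · min R 385/1024 => 769/2048
13 of 15 · BRRBBRRRRRRRR · max L 3/8 · min R 769/2048 => 1537/4096
14 of 15 · BRRBBRRRRRRRRR · max L 3/8 · min R 1537/4096 => 3073/8192
15 of 15 · BRRBBRRRRRRRRRB · max L 3073/8192 · min R 1537/4096 => 6147/16384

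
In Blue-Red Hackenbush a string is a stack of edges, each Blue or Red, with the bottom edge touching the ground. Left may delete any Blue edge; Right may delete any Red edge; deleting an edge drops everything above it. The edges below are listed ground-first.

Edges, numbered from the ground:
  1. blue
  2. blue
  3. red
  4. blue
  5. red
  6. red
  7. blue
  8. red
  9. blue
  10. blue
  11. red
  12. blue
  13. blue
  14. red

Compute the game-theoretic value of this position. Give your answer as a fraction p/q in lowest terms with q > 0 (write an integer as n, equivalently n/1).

6509/4096

Prefix values for blue blue red blue red red blue red blue blue red blue blue red via {L|R} + simplicity:
g_1 [b]  L=[0]  R=[∅]  → 1
g_2 [bb]  L=[0 1]  R=[∅]  → 2
g_3 [bbr]  L=[0 1]  R=[2]  → 3/2
g_4 [bbrb]  L=[0 1 3/2]  R=[2]  → 7/4
g_5 [bbrbr]  L=[0 1 3/2]  R=[7/4 2]  → 13/8
g_6 [bbrbrr]  L=[0 1 3/2]  R=[13/8 7/4 2]  → 25/16
g_7 [bbrbrrb]  L=[0 1 3/2 25/16]  R=[13/8 7/4 2]  → 51/32
g_8 [bbrbrrbr]  L=[0 1 3/2 25/16]  R=[51/32 13/8 7/4 2]  → 101/64
g_9 [bbrbrrbrb]  L=[0 1 3/2 25/16 101/64]  R=[51/32 13/8 7/4 2]  → 203/128
g_10 [bbrbrrbrbb]  L=[0 1 3/2 25/16 101/64 203/128]  R=[51/32 13/8 7/4 2]  → 407/256
g_11 [bbrbrrbrbbr]  L=[0 1 3/2 25/16 101/64 203/128]  R=[407/256 51/32 13/8 7/4 2]  → 813/512
g_12 [bbrbrrbrbbrb]  L=[0 1 3/2 25/16 101/64 203/128 813/512]  R=[407/256 51/32 13/8 7/4 2]  → 1627/1024
g_13 [bbrbrrbrbbrbb]  L=[0 1 3/2 25/16 101/64 203/128 813/512 1627/1024]  R=[407/256 51/32 13/8 7/4 2]  → 3255/2048
g_14 [bbrbrrbrbbrbbr]  L=[0 1 3/2 25/16 101/64 203/128 813/512 1627/1024]  R=[3255/2048 407/256 51/32 13/8 7/4 2]  → 6509/4096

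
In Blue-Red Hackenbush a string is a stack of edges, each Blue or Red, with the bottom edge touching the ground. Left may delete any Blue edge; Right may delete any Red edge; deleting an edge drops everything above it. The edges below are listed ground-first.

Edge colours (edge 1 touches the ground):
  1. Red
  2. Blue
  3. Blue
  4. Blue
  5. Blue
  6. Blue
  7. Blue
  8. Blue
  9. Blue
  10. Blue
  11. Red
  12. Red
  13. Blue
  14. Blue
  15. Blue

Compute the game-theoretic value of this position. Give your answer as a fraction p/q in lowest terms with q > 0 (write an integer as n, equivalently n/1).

-49/16384

Build G(s[:k]) for k = 1..15, string s = Red Blue Blue Blue Blue Blue Blue Blue Blue Blue Red Red Blue Blue Blue.
1 of 15 · R · max L −∞ · min R 0 = -1
2 of 15 · RB · max L -1 · min R 0 = -1/2
3 of 15 · RBB · max L -1/2 · min R 0 = -1/4
4 of 15 · RBBB · max L -1/4 · min R 0 = -1/8
5 of 15 · RBBBB · max L -1/8 · min R 0 = -1/16
6 of 15 · RBBBBB · max L -1/16 · min R 0 = -1/32
7 of 15 · RBBBBBB · max L -1/32 · min R 0 = -1/64
8 of 15 · RBBBBBBB · max L -1/64 · min R 0 = -1/128
9 of 15 · RBBBBBBBB · max L -1/128 · min R 0 = -1/256
10 of 15 · RBBBBBBBBB · max L -1/256 · min R 0 = -1/512
11 of 15 · RBBBBBBBBBR · max L -1/256 · min R -1/512 = -3/1024
12 of 15 · RBBBBBBBBBRR · max L -1/256 · min R -3/1024 = -7/2048
13 of 15 · RBBBBBBBBBRRB · max L -7/2048 · min R -3/1024 = -13/4096
14 of 15 · RBBBBBBBBBRRBB · max L -13/4096 · min R -3/1024 = -25/8192
15 of 15 · RBBBBBBBBBRRBBB · max L -25/8192 · min R -3/1024 = -49/16384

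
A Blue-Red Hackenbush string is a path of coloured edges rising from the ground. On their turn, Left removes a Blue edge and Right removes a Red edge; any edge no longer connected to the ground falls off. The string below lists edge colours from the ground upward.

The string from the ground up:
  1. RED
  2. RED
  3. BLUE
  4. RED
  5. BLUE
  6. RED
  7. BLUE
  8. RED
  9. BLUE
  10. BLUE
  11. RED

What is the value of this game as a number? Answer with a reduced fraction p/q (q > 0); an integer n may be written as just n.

-851/512

g_1 [R]  L=[none]  R=[0]  => -1
g_2 [RR]  L=[none]  R=[-1, 0]  => -2
g_3 [RRB]  L=[-2]  R=[-1, 0]  => -3/2
g_4 [RRBR]  L=[-2]  R=[-3/2, -1, 0]  => -7/4
g_5 [RRBRB]  L=[-2, -7/4]  R=[-3/2, -1, 0]  => -13/8
g_6 [RRBRBR]  L=[-2, -7/4]  R=[-13/8, -3/2, -1, 0]  => -27/16
g_7 [RRBRBRB]  L=[-2, -7/4, -27/16]  R=[-13/8, -3/2, -1, 0]  => -53/32
g_8 [RRBRBRBR]  L=[-2, -7/4, -27/16]  R=[-53/32, -13/8, -3/2, -1, 0]  => -107/64
g_9 [RRBRBRBRB]  L=[-2, -7/4, -27/16, -107/64]  R=[-53/32, -13/8, -3/2, -1, 0]  => -213/128
g_10 [RRBRBRBRBB]  L=[-2, -7/4, -27/16, -107/64, -213/128]  R=[-53/32, -13/8, -3/2, -1, 0]  => -425/256
g_11 [RRBRBRBRBBR]  L=[-2, -7/4, -27/16, -107/64, -213/128]  R=[-425/256, -53/32, -13/8, -3/2, -1, 0]  => -851/512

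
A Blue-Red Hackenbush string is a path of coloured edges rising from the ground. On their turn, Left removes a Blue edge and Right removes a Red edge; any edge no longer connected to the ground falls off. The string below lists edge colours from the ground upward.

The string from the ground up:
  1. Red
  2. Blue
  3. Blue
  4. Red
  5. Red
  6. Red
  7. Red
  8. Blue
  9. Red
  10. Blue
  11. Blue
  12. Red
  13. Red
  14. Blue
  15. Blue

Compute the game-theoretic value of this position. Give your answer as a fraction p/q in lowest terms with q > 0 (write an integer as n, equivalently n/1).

-7833/16384

R: Left { (no moves) }, Right { 0 } — simplest -1
RB: Left { -1 }, Right { 0 } — simplest -1/2
RBB: Left { -1,-1/2 }, Right { 0 } — simplest -1/4
RBBR: Left { -1,-1/2 }, Right { -1/4,0 } — simplest -3/8
RBBRR: Left { -1,-1/2 }, Right { -3/8,-1/4,0 } — simplest -7/16
RBBRRR: Left { -1,-1/2 }, Right { -7/16,-3/8,-1/4,0 } — simplest -15/32
RBBRRRR: Left { -1,-1/2 }, Right { -15/32,-7/16,-3/8,-1/4,0 } — simplest -31/64
RBBRRRRB: Left { -1,-1/2,-31/64 }, Right { -15/32,-7/16,-3/8,-1/4,0 } — simplest -61/128
RBBRRRRBR: Left { -1,-1/2,-31/64 }, Right { -61/128,-15/32,-7/16,-3/8,-1/4,0 } — simplest -123/256
RBBRRRRBRB: Left { -1,-1/2,-31/64,-123/256 }, Right { -61/128,-15/32,-7/16,-3/8,-1/4,0 } — simplest -245/512
RBBRRRRBRBB: Left { -1,-1/2,-31/64,-123/256,-245/512 }, Right { -61/128,-15/32,-7/16,-3/8,-1/4,0 } — simplest -489/1024
RBBRRRRBRBBR: Left { -1,-1/2,-31/64,-123/256,-245/512 }, Right { -489/1024,-61/128,-15/32,-7/16,-3/8,-1/4,0 } — simplest -979/2048
RBBRRRRBRBBRR: Left { -1,-1/2,-31/64,-123/256,-245/512 }, Right { -979/2048,-489/1024,-61/128,-15/32,-7/16,-3/8,-1/4,0 } — simplest -1959/4096
RBBRRRRBRBBRRB: Left { -1,-1/2,-31/64,-123/256,-245/512,-1959/4096 }, Right { -979/2048,-489/1024,-61/128,-15/32,-7/16,-3/8,-1/4,0 } — simplest -3917/8192
RBBRRRRBRBBRRBB: Left { -1,-1/2,-31/64,-123/256,-245/512,-1959/4096,-3917/8192 }, Right { -979/2048,-489/1024,-61/128,-15/32,-7/16,-3/8,-1/4,0 } — simplest -7833/16384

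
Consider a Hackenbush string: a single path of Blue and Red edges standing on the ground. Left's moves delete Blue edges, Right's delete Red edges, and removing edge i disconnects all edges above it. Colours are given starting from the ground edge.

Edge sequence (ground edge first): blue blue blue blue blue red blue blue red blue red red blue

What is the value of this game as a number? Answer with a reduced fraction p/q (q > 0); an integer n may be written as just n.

1235/256

1 of 13 · b · max L 0 · min R +∞ = 1
2 of 13 · bb · max L 1 · min R +∞ = 2
3 of 13 · bbb · max L 2 · min R +∞ = 3
4 of 13 · bbbb · max L 3 · min R +∞ = 4
5 of 13 · bbbbb · max L 4 · min R +∞ = 5
6 of 13 · bbbbbr · max L 4 · min R 5 = 9/2
7 of 13 · bbbbbrb · max L 9/2 · min R 5 = 19/4
8 of 13 · bbbbbrbb · max L 19/4 · min R 5 = 39/8
9 of 13 · bbbbbrbbr · max L 19/4 · min R 39/8 = 77/16
10 of 13 · bbbbbrbbrb · max L 77/16 · min R 39/8 = 155/32
11 of 13 · bbbbbrbbrbr · max L 77/16 · min R 155/32 = 309/64
12 of 13 · bbbbbrbbrbrr · max L 77/16 · min R 309/64 = 617/128
13 of 13 · bbbbbrbbrbrrb · max L 617/128 · min R 309/64 = 1235/256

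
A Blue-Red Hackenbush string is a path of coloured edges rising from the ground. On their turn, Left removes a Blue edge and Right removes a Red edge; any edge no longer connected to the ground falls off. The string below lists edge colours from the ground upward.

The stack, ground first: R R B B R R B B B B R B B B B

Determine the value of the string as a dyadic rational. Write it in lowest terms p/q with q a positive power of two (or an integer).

-11297/8192

edge 1 of 15 (R): { — | 0 } -> -1
edge 2 of 15 (R): { — | -1; 0 } -> -2
edge 3 of 15 (B): { -2 | -1; 0 } -> -3/2
edge 4 of 15 (B): { -2; -3/2 | -1; 0 } -> -5/4
edge 5 of 15 (R): { -2; -3/2 | -5/4; -1; 0 } -> -11/8
edge 6 of 15 (R): { -2; -3/2 | -11/8; -5/4; -1; 0 } -> -23/16
edge 7 of 15 (B): { -2; -3/2; -23/16 | -11/8; -5/4; -1; 0 } -> -45/32
edge 8 of 15 (B): { -2; -3/2; -23/16; -45/32 | -11/8; -5/4; -1; 0 } -> -89/64
edge 9 of 15 (B): { -2; -3/2; -23/16; -45/32; -89/64 | -11/8; -5/4; -1; 0 } -> -177/128
edge 10 of 15 (B): { -2; -3/2; -23/16; -45/32; -89/64; -177/128 | -11/8; -5/4; -1; 0 } -> -353/256
edge 11 of 15 (R): { -2; -3/2; -23/16; -45/32; -89/64; -177/128 | -353/256; -11/8; -5/4; -1; 0 } -> -707/512
edge 12 of 15 (B): { -2; -3/2; -23/16; -45/32; -89/64; -177/128; -707/512 | -353/256; -11/8; -5/4; -1; 0 } -> -1413/1024
edge 13 of 15 (B): { -2; -3/2; -23/16; -45/32; -89/64; -177/128; -707/512; -1413/1024 | -353/256; -11/8; -5/4; -1; 0 } -> -2825/2048
edge 14 of 15 (B): { -2; -3/2; -23/16; -45/32; -89/64; -177/128; -707/512; -1413/1024; -2825/2048 | -353/256; -11/8; -5/4; -1; 0 } -> -5649/4096
edge 15 of 15 (B): { -2; -3/2; -23/16; -45/32; -89/64; -177/128; -707/512; -1413/1024; -2825/2048; -5649/4096 | -353/256; -11/8; -5/4; -1; 0 } -> -11297/8192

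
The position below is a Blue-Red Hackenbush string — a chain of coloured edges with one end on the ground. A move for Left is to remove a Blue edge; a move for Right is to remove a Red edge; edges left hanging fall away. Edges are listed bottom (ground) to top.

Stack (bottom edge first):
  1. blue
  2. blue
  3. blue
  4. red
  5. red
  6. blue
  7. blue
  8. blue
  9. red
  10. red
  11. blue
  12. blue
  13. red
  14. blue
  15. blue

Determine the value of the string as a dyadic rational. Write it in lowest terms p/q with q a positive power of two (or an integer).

b: Left { 0 }, Right { none } → simplest 1
bb: Left { 0 1 }, Right { none } → simplest 2
bbb: Left { 0 1 2 }, Right { none } → simplest 3
bbbr: Left { 0 1 2 }, Right { 3 } → simplest 5/2
bbbrr: Left { 0 1 2 }, Right { 5/2 3 } → simplest 9/4
bbbrrb: Left { 0 1 2 9/4 }, Right { 5/2 3 } → simplest 19/8
bbbrrbb: Left { 0 1 2 9/4 19/8 }, Right { 5/2 3 } → simplest 39/16
bbbrrbbb: Left { 0 1 2 9/4 19/8 39/16 }, Right { 5/2 3 } → simplest 79/32
bbbrrbbbr: Left { 0 1 2 9/4 19/8 39/16 }, Right { 79/32 5/2 3 } → simplest 157/64
bbbrrbbbrr: Left { 0 1 2 9/4 19/8 39/16 }, Right { 157/64 79/32 5/2 3 } → simplest 313/128
bbbrrbbbrrb: Left { 0 1 2 9/4 19/8 39/16 313/128 }, Right { 157/64 79/32 5/2 3 } → simplest 627/256
bbbrrbbbrrbb: Left { 0 1 2 9/4 19/8 39/16 313/128 627/256 }, Right { 157/64 79/32 5/2 3 } → simplest 1255/512
bbbrrbbbrrbbr: Left { 0 1 2 9/4 19/8 39/16 313/128 627/256 }, Right { 1255/512 157/64 79/32 5/2 3 } → simplest 2509/1024
bbbrrbbbrrbbrb: Left { 0 1 2 9/4 19/8 39/16 313/128 627/256 2509/1024 }, Right { 1255/512 157/64 79/32 5/2 3 } → simplest 5019/2048
bbbrrbbbrrbbrbb: Left { 0 1 2 9/4 19/8 39/16 313/128 627/256 2509/1024 5019/2048 }, Right { 1255/512 157/64 79/32 5/2 3 } → simplest 10039/4096

10039/4096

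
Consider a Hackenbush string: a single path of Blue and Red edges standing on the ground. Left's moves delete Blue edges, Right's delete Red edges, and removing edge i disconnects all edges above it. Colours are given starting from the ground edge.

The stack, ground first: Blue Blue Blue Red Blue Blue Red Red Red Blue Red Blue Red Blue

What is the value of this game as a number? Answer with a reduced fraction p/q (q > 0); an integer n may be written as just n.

v(B) = { 0 | · } — 1
v(BB) = { 0,1 | · } — 2
v(BBB) = { 0,1,2 | · } — 3
v(BBBR) = { 0,1,2 | 3 } — 5/2
v(BBBRB) = { 0,1,2,5/2 | 3 } — 11/4
v(BBBRBB) = { 0,1,2,5/2,11/4 | 3 } — 23/8
v(BBBRBBR) = { 0,1,2,5/2,11/4 | 23/8,3 } — 45/16
v(BBBRBBRR) = { 0,1,2,5/2,11/4 | 45/16,23/8,3 } — 89/32
v(BBBRBBRRR) = { 0,1,2,5/2,11/4 | 89/32,45/16,23/8,3 } — 177/64
v(BBBRBBRRRB) = { 0,1,2,5/2,11/4,177/64 | 89/32,45/16,23/8,3 } — 355/128
v(BBBRBBRRRBR) = { 0,1,2,5/2,11/4,177/64 | 355/128,89/32,45/16,23/8,3 } — 709/256
v(BBBRBBRRRBRB) = { 0,1,2,5/2,11/4,177/64,709/256 | 355/128,89/32,45/16,23/8,3 } — 1419/512
v(BBBRBBRRRBRBR) = { 0,1,2,5/2,11/4,177/64,709/256 | 1419/512,355/128,89/32,45/16,23/8,3 } — 2837/1024
v(BBBRBBRRRBRBRB) = { 0,1,2,5/2,11/4,177/64,709/256,2837/1024 | 1419/512,355/128,89/32,45/16,23/8,3 } — 5675/2048

5675/2048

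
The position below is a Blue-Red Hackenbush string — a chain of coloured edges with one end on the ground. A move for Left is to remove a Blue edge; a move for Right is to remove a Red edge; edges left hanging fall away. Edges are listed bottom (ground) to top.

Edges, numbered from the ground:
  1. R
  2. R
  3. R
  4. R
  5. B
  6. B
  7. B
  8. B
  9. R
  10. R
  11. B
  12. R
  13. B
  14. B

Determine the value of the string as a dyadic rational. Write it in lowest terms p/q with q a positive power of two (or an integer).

Recurse on prefixes of the 14-edge string R R R R B B B B R R B R B B:
1 of 14 · R · max L −∞ · min R 0 => -1
2 of 14 · RR · max L −∞ · min R -1 => -2
3 of 14 · RRR · max L −∞ · min R -2 => -3
4 of 14 · RRRR · max L −∞ · min R -3 => -4
5 of 14 · RRRRB · max L -4 · min R -3 => -7/2
6 of 14 · RRRRBB · max L -7/2 · min R -3 => -13/4
7 of 14 · RRRRBBB · max L -13/4 · min R -3 => -25/8
8 of 14 · RRRRBBBB · max L -25/8 · min R -3 => -49/16
9 of 14 · RRRRBBBBR · max L -25/8 · min R -49/16 => -99/32
10 of 14 · RRRRBBBBRR · max L -25/8 · min R -99/32 => -199/64
11 of 14 · RRRRBBBBRRB · max L -199/64 · min R -99/32 => -397/128
12 of 14 · RRRRBBBBRRBR · max L -199/64 · min R -397/128 => -795/256
13 of 14 · RRRRBBBBRRBRB · max L -795/256 · min R -397/128 => -1589/512
14 of 14 · RRRRBBBBRRBRBB · max L -1589/512 · min R -397/128 => -3177/1024

-3177/1024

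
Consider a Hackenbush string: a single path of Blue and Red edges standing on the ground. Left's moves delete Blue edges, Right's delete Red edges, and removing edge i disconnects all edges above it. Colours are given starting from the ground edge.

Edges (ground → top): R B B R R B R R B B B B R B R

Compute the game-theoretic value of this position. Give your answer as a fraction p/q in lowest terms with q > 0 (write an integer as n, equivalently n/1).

Prefix values for R B B R R B R R B B B B R B R via {L|R} + simplicity:
R: Left { · }, Right { 0 } so simplest -1
RB: Left { -1 }, Right { 0 } so simplest -1/2
RBB: Left { -1,-1/2 }, Right { 0 } so simplest -1/4
RBBR: Left { -1,-1/2 }, Right { -1/4,0 } so simplest -3/8
RBBRR: Left { -1,-1/2 }, Right { -3/8,-1/4,0 } so simplest -7/16
RBBRRB: Left { -1,-1/2,-7/16 }, Right { -3/8,-1/4,0 } so simplest -13/32
RBBRRBR: Left { -1,-1/2,-7/16 }, Right { -13/32,-3/8,-1/4,0 } so simplest -27/64
RBBRRBRR: Left { -1,-1/2,-7/16 }, Right { -27/64,-13/32,-3/8,-1/4,0 } so simplest -55/128
RBBRRBRRB: Left { -1,-1/2,-7/16,-55/128 }, Right { -27/64,-13/32,-3/8,-1/4,0 } so simplest -109/256
RBBRRBRRBB: Left { -1,-1/2,-7/16,-55/128,-109/256 }, Right { -27/64,-13/32,-3/8,-1/4,0 } so simplest -217/512
RBBRRBRRBBB: Left { -1,-1/2,-7/16,-55/128,-109/256,-217/512 }, Right { -27/64,-13/32,-3/8,-1/4,0 } so simplest -433/1024
RBBRRBRRBBBB: Left { -1,-1/2,-7/16,-55/128,-109/256,-217/512,-433/1024 }, Right { -27/64,-13/32,-3/8,-1/4,0 } so simplest -865/2048
RBBRRBRRBBBBR: Left { -1,-1/2,-7/16,-55/128,-109/256,-217/512,-433/1024 }, Right { -865/2048,-27/64,-13/32,-3/8,-1/4,0 } so simplest -1731/4096
RBBRRBRRBBBBRB: Left { -1,-1/2,-7/16,-55/128,-109/256,-217/512,-433/1024,-1731/4096 }, Right { -865/2048,-27/64,-13/32,-3/8,-1/4,0 } so simplest -3461/8192
RBBRRBRRBBBBRBR: Left { -1,-1/2,-7/16,-55/128,-109/256,-217/512,-433/1024,-1731/4096 }, Right { -3461/8192,-865/2048,-27/64,-13/32,-3/8,-1/4,0 } so simplest -6923/16384

-6923/16384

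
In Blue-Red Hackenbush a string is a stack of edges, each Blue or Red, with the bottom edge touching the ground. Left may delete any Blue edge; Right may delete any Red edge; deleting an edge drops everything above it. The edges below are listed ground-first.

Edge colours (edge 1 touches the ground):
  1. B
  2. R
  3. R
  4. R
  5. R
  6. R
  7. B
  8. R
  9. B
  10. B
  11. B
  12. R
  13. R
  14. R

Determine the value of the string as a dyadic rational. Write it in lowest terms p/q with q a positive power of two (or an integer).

Prefix values for B R R R R R B R B B B R R R via {L|R} + simplicity:
G_1 [B]  L=[0]  R=[—]  => 1
G_2 [BR]  L=[0]  R=[1]  => 1/2
G_3 [BRR]  L=[0]  R=[1/2, 1]  => 1/4
G_4 [BRRR]  L=[0]  R=[1/4, 1/2, 1]  => 1/8
G_5 [BRRRR]  L=[0]  R=[1/8, 1/4, 1/2, 1]  => 1/16
G_6 [BRRRRR]  L=[0]  R=[1/16, 1/8, 1/4, 1/2, 1]  => 1/32
G_7 [BRRRRRB]  L=[0, 1/32]  R=[1/16, 1/8, 1/4, 1/2, 1]  => 3/64
G_8 [BRRRRRBR]  L=[0, 1/32]  R=[3/64, 1/16, 1/8, 1/4, 1/2, 1]  => 5/128
G_9 [BRRRRRBRB]  L=[0, 1/32, 5/128]  R=[3/64, 1/16, 1/8, 1/4, 1/2, 1]  => 11/256
G_10 [BRRRRRBRBB]  L=[0, 1/32, 5/128, 11/256]  R=[3/64, 1/16, 1/8, 1/4, 1/2, 1]  => 23/512
G_11 [BRRRRRBRBBB]  L=[0, 1/32, 5/128, 11/256, 23/512]  R=[3/64, 1/16, 1/8, 1/4, 1/2, 1]  => 47/1024
G_12 [BRRRRRBRBBBR]  L=[0, 1/32, 5/128, 11/256, 23/512]  R=[47/1024, 3/64, 1/16, 1/8, 1/4, 1/2, 1]  => 93/2048
G_13 [BRRRRRBRBBBRR]  L=[0, 1/32, 5/128, 11/256, 23/512]  R=[93/2048, 47/1024, 3/64, 1/16, 1/8, 1/4, 1/2, 1]  => 185/4096
G_14 [BRRRRRBRBBBRRR]  L=[0, 1/32, 5/128, 11/256, 23/512]  R=[185/4096, 93/2048, 47/1024, 3/64, 1/16, 1/8, 1/4, 1/2, 1]  => 369/8192

369/8192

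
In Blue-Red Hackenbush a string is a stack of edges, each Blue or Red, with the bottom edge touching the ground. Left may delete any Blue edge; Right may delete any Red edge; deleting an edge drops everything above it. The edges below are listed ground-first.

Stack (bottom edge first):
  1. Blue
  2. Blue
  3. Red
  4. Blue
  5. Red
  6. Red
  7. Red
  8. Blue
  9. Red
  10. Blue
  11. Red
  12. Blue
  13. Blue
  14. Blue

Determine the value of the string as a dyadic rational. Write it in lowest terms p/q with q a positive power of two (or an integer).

val(B) = { 0 | · } = 1
val(BB) = { 0; 1 | · } = 2
val(BBR) = { 0; 1 | 2 } = 3/2
val(BBRB) = { 0; 1; 3/2 | 2 } = 7/4
val(BBRBR) = { 0; 1; 3/2 | 7/4; 2 } = 13/8
val(BBRBRR) = { 0; 1; 3/2 | 13/8; 7/4; 2 } = 25/16
val(BBRBRRR) = { 0; 1; 3/2 | 25/16; 13/8; 7/4; 2 } = 49/32
val(BBRBRRRB) = { 0; 1; 3/2; 49/32 | 25/16; 13/8; 7/4; 2 } = 99/64
val(BBRBRRRBR) = { 0; 1; 3/2; 49/32 | 99/64; 25/16; 13/8; 7/4; 2 } = 197/128
val(BBRBRRRBRB) = { 0; 1; 3/2; 49/32; 197/128 | 99/64; 25/16; 13/8; 7/4; 2 } = 395/256
val(BBRBRRRBRBR) = { 0; 1; 3/2; 49/32; 197/128 | 395/256; 99/64; 25/16; 13/8; 7/4; 2 } = 789/512
val(BBRBRRRBRBRB) = { 0; 1; 3/2; 49/32; 197/128; 789/512 | 395/256; 99/64; 25/16; 13/8; 7/4; 2 } = 1579/1024
val(BBRBRRRBRBRBB) = { 0; 1; 3/2; 49/32; 197/128; 789/512; 1579/1024 | 395/256; 99/64; 25/16; 13/8; 7/4; 2 } = 3159/2048
val(BBRBRRRBRBRBBB) = { 0; 1; 3/2; 49/32; 197/128; 789/512; 1579/1024; 3159/2048 | 395/256; 99/64; 25/16; 13/8; 7/4; 2 } = 6319/4096

6319/4096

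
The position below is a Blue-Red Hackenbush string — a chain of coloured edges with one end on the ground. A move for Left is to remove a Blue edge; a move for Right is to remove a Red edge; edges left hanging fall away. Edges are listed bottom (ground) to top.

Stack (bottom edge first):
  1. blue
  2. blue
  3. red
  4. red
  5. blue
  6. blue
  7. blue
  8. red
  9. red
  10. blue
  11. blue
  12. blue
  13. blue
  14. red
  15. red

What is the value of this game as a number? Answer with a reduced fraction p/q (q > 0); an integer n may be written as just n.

Build g(s[:k]) for k = 1..15, string s = blue blue red red blue blue blue red red blue blue blue blue red red.
step 1: add blue to get b; options L={ 0 } R={ ∅ } -> 1
step 2: add blue to get bb; options L={ 0; 1 } R={ ∅ } -> 2
step 3: add red to get bbr; options L={ 0; 1 } R={ 2 } -> 3/2
step 4: add red to get bbrr; options L={ 0; 1 } R={ 3/2; 2 } -> 5/4
step 5: add blue to get bbrrb; options L={ 0; 1; 5/4 } R={ 3/2; 2 } -> 11/8
step 6: add blue to get bbrrbb; options L={ 0; 1; 5/4; 11/8 } R={ 3/2; 2 } -> 23/16
step 7: add blue to get bbrrbbb; options L={ 0; 1; 5/4; 11/8; 23/16 } R={ 3/2; 2 } -> 47/32
step 8: add red to get bbrrbbbr; options L={ 0; 1; 5/4; 11/8; 23/16 } R={ 47/32; 3/2; 2 } -> 93/64
step 9: add red to get bbrrbbbrr; options L={ 0; 1; 5/4; 11/8; 23/16 } R={ 93/64; 47/32; 3/2; 2 } -> 185/128
step 10: add blue to get bbrrbbbrrb; options L={ 0; 1; 5/4; 11/8; 23/16; 185/128 } R={ 93/64; 47/32; 3/2; 2 } -> 371/256
step 11: add blue to get bbrrbbbrrbb; options L={ 0; 1; 5/4; 11/8; 23/16; 185/128; 371/256 } R={ 93/64; 47/32; 3/2; 2 } -> 743/512
step 12: add blue to get bbrrbbbrrbbb; options L={ 0; 1; 5/4; 11/8; 23/16; 185/128; 371/256; 743/512 } R={ 93/64; 47/32; 3/2; 2 } -> 1487/1024
step 13: add blue to get bbrrbbbrrbbbb; options L={ 0; 1; 5/4; 11/8; 23/16; 185/128; 371/256; 743/512; 1487/1024 } R={ 93/64; 47/32; 3/2; 2 } -> 2975/2048
step 14: add red to get bbrrbbbrrbbbbr; options L={ 0; 1; 5/4; 11/8; 23/16; 185/128; 371/256; 743/512; 1487/1024 } R={ 2975/2048; 93/64; 47/32; 3/2; 2 } -> 5949/4096
step 15: add red to get bbrrbbbrrbbbbrr; options L={ 0; 1; 5/4; 11/8; 23/16; 185/128; 371/256; 743/512; 1487/1024 } R={ 5949/4096; 2975/2048; 93/64; 47/32; 3/2; 2 } -> 11897/8192

11897/8192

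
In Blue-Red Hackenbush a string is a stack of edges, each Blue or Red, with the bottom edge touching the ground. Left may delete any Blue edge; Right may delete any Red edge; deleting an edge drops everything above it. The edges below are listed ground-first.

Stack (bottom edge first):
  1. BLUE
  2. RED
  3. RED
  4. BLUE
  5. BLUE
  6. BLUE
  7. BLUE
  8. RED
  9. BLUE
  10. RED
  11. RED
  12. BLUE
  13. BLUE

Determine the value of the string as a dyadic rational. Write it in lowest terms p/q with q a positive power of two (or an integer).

1959/4096

Prefix values for BLUE RED RED BLUE BLUE BLUE BLUE RED BLUE RED RED BLUE BLUE via {L|R} + simplicity:
g(B) = { 0 | · } gives 1
g(BR) = { 0 | 1 } gives 1/2
g(BRR) = { 0 | 1/2,1 } gives 1/4
g(BRRB) = { 0,1/4 | 1/2,1 } gives 3/8
g(BRRBB) = { 0,1/4,3/8 | 1/2,1 } gives 7/16
g(BRRBBB) = { 0,1/4,3/8,7/16 | 1/2,1 } gives 15/32
g(BRRBBBB) = { 0,1/4,3/8,7/16,15/32 | 1/2,1 } gives 31/64
g(BRRBBBBR) = { 0,1/4,3/8,7/16,15/32 | 31/64,1/2,1 } gives 61/128
g(BRRBBBBRB) = { 0,1/4,3/8,7/16,15/32,61/128 | 31/64,1/2,1 } gives 123/256
g(BRRBBBBRBR) = { 0,1/4,3/8,7/16,15/32,61/128 | 123/256,31/64,1/2,1 } gives 245/512
g(BRRBBBBRBRR) = { 0,1/4,3/8,7/16,15/32,61/128 | 245/512,123/256,31/64,1/2,1 } gives 489/1024
g(BRRBBBBRBRRB) = { 0,1/4,3/8,7/16,15/32,61/128,489/1024 | 245/512,123/256,31/64,1/2,1 } gives 979/2048
g(BRRBBBBRBRRBB) = { 0,1/4,3/8,7/16,15/32,61/128,489/1024,979/2048 | 245/512,123/256,31/64,1/2,1 } gives 1959/4096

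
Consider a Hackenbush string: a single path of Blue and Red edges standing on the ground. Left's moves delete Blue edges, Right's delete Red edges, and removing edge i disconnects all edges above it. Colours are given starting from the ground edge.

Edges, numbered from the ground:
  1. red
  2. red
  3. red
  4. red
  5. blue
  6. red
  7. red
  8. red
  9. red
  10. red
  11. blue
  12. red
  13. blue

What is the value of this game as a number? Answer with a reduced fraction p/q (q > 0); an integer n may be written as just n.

step 1: add red to get r; options L={  } R={ 0 } = -1
step 2: add red to get rr; options L={  } R={ -1; 0 } = -2
step 3: add red to get rrr; options L={  } R={ -2; -1; 0 } = -3
step 4: add red to get rrrr; options L={  } R={ -3; -2; -1; 0 } = -4
step 5: add blue to get rrrrb; options L={ -4 } R={ -3; -2; -1; 0 } = -7/2
step 6: add red to get rrrrbr; options L={ -4 } R={ -7/2; -3; -2; -1; 0 } = -15/4
step 7: add red to get rrrrbrr; options L={ -4 } R={ -15/4; -7/2; -3; -2; -1; 0 } = -31/8
step 8: add red to get rrrrbrrr; options L={ -4 } R={ -31/8; -15/4; -7/2; -3; -2; -1; 0 } = -63/16
step 9: add red to get rrrrbrrrr; options L={ -4 } R={ -63/16; -31/8; -15/4; -7/2; -3; -2; -1; 0 } = -127/32
step 10: add red to get rrrrbrrrrr; options L={ -4 } R={ -127/32; -63/16; -31/8; -15/4; -7/2; -3; -2; -1; 0 } = -255/64
step 11: add blue to get rrrrbrrrrrb; options L={ -4; -255/64 } R={ -127/32; -63/16; -31/8; -15/4; -7/2; -3; -2; -1; 0 } = -509/128
step 12: add red to get rrrrbrrrrrbr; options L={ -4; -255/64 } R={ -509/128; -127/32; -63/16; -31/8; -15/4; -7/2; -3; -2; -1; 0 } = -1019/256
step 13: add blue to get rrrrbrrrrrbrb; options L={ -4; -255/64; -1019/256 } R={ -509/128; -127/32; -63/16; -31/8; -15/4; -7/2; -3; -2; -1; 0 } = -2037/512

-2037/512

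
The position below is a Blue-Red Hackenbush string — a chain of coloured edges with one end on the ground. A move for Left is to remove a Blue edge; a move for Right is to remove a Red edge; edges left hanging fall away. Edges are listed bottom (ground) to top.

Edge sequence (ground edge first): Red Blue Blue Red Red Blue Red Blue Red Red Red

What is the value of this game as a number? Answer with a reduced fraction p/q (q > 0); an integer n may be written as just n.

1 of 11 · R · max L −∞ · min R 0 = -1
2 of 11 · RB · max L -1 · min R 0 = -1/2
3 of 11 · RBB · max L -1/2 · min R 0 = -1/4
4 of 11 · RBBR · max L -1/2 · min R -1/4 = -3/8
5 of 11 · RBBRR · max L -1/2 · min R -3/8 = -7/16
6 of 11 · RBBRRB · max L -7/16 · min R -3/8 = -13/32
7 of 11 · RBBRRBR · max L -7/16 · min R -13/32 = -27/64
8 of 11 · RBBRRBRB · max L -27/64 · min R -13/32 = -53/128
9 of 11 · RBBRRBRBR · max L -27/64 · min R -53/128 = -107/256
10 of 11 · RBBRRBRBRR · max L -27/64 · min R -107/256 = -215/512
11 of 11 · RBBRRBRBRRR · max L -27/64 · min R -215/512 = -431/1024

-431/1024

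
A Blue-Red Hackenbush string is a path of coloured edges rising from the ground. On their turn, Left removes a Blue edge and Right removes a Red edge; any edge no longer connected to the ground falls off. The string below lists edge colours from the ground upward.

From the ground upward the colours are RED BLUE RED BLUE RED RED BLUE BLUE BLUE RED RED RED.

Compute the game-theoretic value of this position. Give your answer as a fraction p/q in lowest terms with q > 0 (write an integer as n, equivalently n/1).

-1423/2048

Recurse on prefixes of the 12-edge string RED BLUE RED BLUE RED RED BLUE BLUE BLUE RED RED RED:
val(R) = { none | 0 } → -1
val(RB) = { -1 | 0 } → -1/2
val(RBR) = { -1 | -1/2, 0 } → -3/4
val(RBRB) = { -1, -3/4 | -1/2, 0 } → -5/8
val(RBRBR) = { -1, -3/4 | -5/8, -1/2, 0 } → -11/16
val(RBRBRR) = { -1, -3/4 | -11/16, -5/8, -1/2, 0 } → -23/32
val(RBRBRRB) = { -1, -3/4, -23/32 | -11/16, -5/8, -1/2, 0 } → -45/64
val(RBRBRRBB) = { -1, -3/4, -23/32, -45/64 | -11/16, -5/8, -1/2, 0 } → -89/128
val(RBRBRRBBB) = { -1, -3/4, -23/32, -45/64, -89/128 | -11/16, -5/8, -1/2, 0 } → -177/256
val(RBRBRRBBBR) = { -1, -3/4, -23/32, -45/64, -89/128 | -177/256, -11/16, -5/8, -1/2, 0 } → -355/512
val(RBRBRRBBBRR) = { -1, -3/4, -23/32, -45/64, -89/128 | -355/512, -177/256, -11/16, -5/8, -1/2, 0 } → -711/1024
val(RBRBRRBBBRRR) = { -1, -3/4, -23/32, -45/64, -89/128 | -711/1024, -355/512, -177/256, -11/16, -5/8, -1/2, 0 } → -1423/2048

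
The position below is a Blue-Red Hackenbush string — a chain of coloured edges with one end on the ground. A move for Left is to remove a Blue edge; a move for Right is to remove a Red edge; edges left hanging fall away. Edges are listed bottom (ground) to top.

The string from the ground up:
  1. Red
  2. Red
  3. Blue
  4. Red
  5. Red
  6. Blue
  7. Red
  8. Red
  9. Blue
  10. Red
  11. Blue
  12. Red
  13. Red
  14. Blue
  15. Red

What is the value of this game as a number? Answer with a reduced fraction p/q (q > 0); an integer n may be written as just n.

1 of 15 · R · max L −∞ · min R 0 = -1
2 of 15 · RR · max L −∞ · min R -1 = -2
3 of 15 · RRB · max L -2 · min R -1 = -3/2
4 of 15 · RRBR · max L -2 · min R -3/2 = -7/4
5 of 15 · RRBRR · max L -2 · min R -7/4 = -15/8
6 of 15 · RRBRRB · max L -15/8 · min R -7/4 = -29/16
7 of 15 · RRBRRBR · max L -15/8 · min R -29/16 = -59/32
8 of 15 · RRBRRBRR · max L -15/8 · min R -59/32 = -119/64
9 of 15 · RRBRRBRRB · max L -119/64 · min R -59/32 = -237/128
10 of 15 · RRBRRBRRBR · max L -119/64 · min R -237/128 = -475/256
11 of 15 · RRBRRBRRBRB · max L -475/256 · min R -237/128 = -949/512
12 of 15 · RRBRRBRRBRBR · max L -475/256 · min R -949/512 = -1899/1024
13 of 15 · RRBRRBRRBRBRR · max L -475/256 · min R -1899/1024 = -3799/2048
14 of 15 · RRBRRBRRBRBRRB · max L -3799/2048 · min R -1899/1024 = -7597/4096
15 of 15 · RRBRRBRRBRBRRBR · max L -3799/2048 · min R -7597/4096 = -15195/8192

-15195/8192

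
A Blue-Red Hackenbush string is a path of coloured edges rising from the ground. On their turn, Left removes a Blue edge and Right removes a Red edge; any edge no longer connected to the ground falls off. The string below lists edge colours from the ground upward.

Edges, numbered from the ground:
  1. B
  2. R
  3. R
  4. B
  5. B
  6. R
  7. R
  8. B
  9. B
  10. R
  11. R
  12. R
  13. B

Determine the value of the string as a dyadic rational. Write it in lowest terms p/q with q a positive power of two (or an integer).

Build val(s[:k]) for k = 1..13, string s = B R R B B R R B B R R R B.
val(B) = { 0 | — } so 1
val(BR) = { 0 | 1 } so 1/2
val(BRR) = { 0 | 1/2 1 } so 1/4
val(BRRB) = { 0 1/4 | 1/2 1 } so 3/8
val(BRRBB) = { 0 1/4 3/8 | 1/2 1 } so 7/16
val(BRRBBR) = { 0 1/4 3/8 | 7/16 1/2 1 } so 13/32
val(BRRBBRR) = { 0 1/4 3/8 | 13/32 7/16 1/2 1 } so 25/64
val(BRRBBRRB) = { 0 1/4 3/8 25/64 | 13/32 7/16 1/2 1 } so 51/128
val(BRRBBRRBB) = { 0 1/4 3/8 25/64 51/128 | 13/32 7/16 1/2 1 } so 103/256
val(BRRBBRRBBR) = { 0 1/4 3/8 25/64 51/128 | 103/256 13/32 7/16 1/2 1 } so 205/512
val(BRRBBRRBBRR) = { 0 1/4 3/8 25/64 51/128 | 205/512 103/256 13/32 7/16 1/2 1 } so 409/1024
val(BRRBBRRBBRRR) = { 0 1/4 3/8 25/64 51/128 | 409/1024 205/512 103/256 13/32 7/16 1/2 1 } so 817/2048
val(BRRBBRRBBRRRB) = { 0 1/4 3/8 25/64 51/128 817/2048 | 409/1024 205/512 103/256 13/32 7/16 1/2 1 } so 1635/4096

1635/4096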